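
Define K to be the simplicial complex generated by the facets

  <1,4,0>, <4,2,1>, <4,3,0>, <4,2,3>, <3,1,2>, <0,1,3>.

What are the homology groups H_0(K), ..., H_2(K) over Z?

Fix the vertex order 0 < 1 < 2 < 3 < 4 and write every simplex with vertices in increasing order. Then dim K = 2 and the simplices of K are:

  0-simplices (5): [0], [1], [2], [3], [4]
  1-simplices (9): [0,1], [0,3], [0,4], [1,2], [1,3], [1,4], [2,3], [2,4], [3,4]
  2-simplices (6): [0,1,3], [0,1,4], [0,3,4], [1,2,3], [1,2,4], [2,3,4]

Hence C_0 ≅ Z^5, C_1 ≅ Z^9, C_2 ≅ Z^6.

The boundary map ∂_1: C_1 → C_0 sends each edge [p,q] (with p < q) to q − p. For instance
  ∂[0,4] = [4] − [0].
As a 5×9 matrix over Z this has rank 4, with invariant factors (1,1,1,1).

∂_2: C_2 → C_1 sends each 2-simplex [p,q,r] to [q,r] − [p,r] + [p,q]. For instance
  ∂[1,2,4] = [2,4] − [1,4] + [1,2],
  ∂[2,3,4] = [3,4] − [2,4] + [2,3].
The resulting 9×6 matrix has rank 5, and its Smith normal form has invariant factors (1,1,1,1,1).

Reading off H_k = ker ∂_k / im ∂_{k+1}:

  H_0: rank C_0 − rank ∂_1 = 5 − 4 = 1, and the invariant factors of ∂_1 are all 1, so H_0 = Z.
  H_1: rank ker ∂_1 − rank ∂_2 = (9 − 4) − 5 = 0, and the invariant factors of ∂_2 are all 1, so H_1 = 0.
  H_2: rank ker ∂_2 − rank ∂_3 = (6 − 5) − 0 = 1, and there is no ∂_3, so H_2 = Z.

As a check, the Euler characteristic is 5 − 9 + 6 = 2, which agrees with 1 − 0 + 1 = 2.
(K is a triangulation of the 2-sphere S^2.)

H_0 ≅ Z,  H_1 = 0,  H_2 ≅ Z.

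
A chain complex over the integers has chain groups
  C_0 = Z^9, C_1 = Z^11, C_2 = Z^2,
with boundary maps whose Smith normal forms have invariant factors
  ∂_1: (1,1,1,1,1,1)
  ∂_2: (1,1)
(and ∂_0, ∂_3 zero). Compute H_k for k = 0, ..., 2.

H_0 = Z^3,  H_1 = Z^3,  H_2 = 0.

H_0: b_0 = 9 − 0 − 6 = 3; torsion from ∂_1 factors > 1: none. So H_0 = Z^3.
H_1: b_1 = 11 − 6 − 2 = 3; torsion from ∂_2 factors > 1: none. So H_1 = Z^3.
H_2: b_2 = 2 − 2 − 0 = 0; torsion from ∂_3 factors > 1: none. So H_2 = 0.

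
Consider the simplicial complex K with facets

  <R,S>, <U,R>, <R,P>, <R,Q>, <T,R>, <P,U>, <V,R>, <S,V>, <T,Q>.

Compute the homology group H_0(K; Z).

H_0 ≅ Z.

We work with the vertex ordering P < Q < R < S < T < U < V. The simplices of K, each written with vertices in increasing order, are:

  0-simplices (7): P, Q, R, S, T, U, V
  1-simplices (9): PR, PU, QR, QT, RS, RT, RU, RV, SV

giving chain groups C_0 ≅ Z^7, C_1 ≅ Z^9.

Boundary ∂_1: C_1 → C_0 maps an edge to its endpoints' difference, ∂[p,q] = q − p. For instance
  ∂QT = T − Q.
This gives a 7×9 integer matrix of rank 6; reducing to Smith normal form yields diagonal entries (1,1,1,1,1,1).

Reading off H_k = ker ∂_k / im ∂_{k+1}:

  H_0: rank C_0 − rank ∂_1 = 7 − 6 = 1, and the invariant factors of ∂_1 are all 1, so H_0 ≅ Z.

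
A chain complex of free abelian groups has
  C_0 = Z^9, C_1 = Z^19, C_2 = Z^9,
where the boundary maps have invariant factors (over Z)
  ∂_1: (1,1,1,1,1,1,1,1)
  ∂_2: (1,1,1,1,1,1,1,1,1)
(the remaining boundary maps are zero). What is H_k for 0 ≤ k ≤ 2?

H_0: b_0 = 9 − 0 − 8 = 1; torsion from ∂_1 factors > 1: none. So H_0 = Z.
H_1: b_1 = 19 − 8 − 9 = 2; torsion from ∂_2 factors > 1: none. So H_1 = Z^2.
H_2: b_2 = 9 − 9 − 0 = 0; torsion from ∂_3 factors > 1: none. So H_2 = 0.

H_0 = Z,  H_1 = Z^2,  H_2 = 0.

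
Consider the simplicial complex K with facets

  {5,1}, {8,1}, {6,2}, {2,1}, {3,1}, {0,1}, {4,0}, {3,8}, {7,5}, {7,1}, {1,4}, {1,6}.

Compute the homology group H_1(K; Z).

H_1 = Z^4.

Order the vertices as 0 < 1 < 2 < 3 < 4 < 5 < 6 < 7 < 8. Listing each simplex with vertices in this order, K has dimension 1 with simplices:

  0-simplices (9): [0], [1], [2], [3], [4], [5], [6], [7], [8]
  1-simplices (12): [0,1], [0,4], [1,2], [1,3], [1,4], [1,5], [1,6], [1,7], [1,8], [2,6], [3,8], [5,7]

giving chain groups C_0 ≅ Z^9, C_1 ≅ Z^12.

The boundary map ∂_1: C_1 → C_0 maps an edge to its endpoints' difference, ∂[p,q] = q − p.
The resulting 9×12 matrix has rank 8, and its Smith normal form has invariant factors (1,1,1,1,1,1,1,1).

Now H_k = ker ∂_k / im ∂_{k+1}, so:

  H_1: rank ker ∂_1 − rank ∂_2 = (12 − 8) − 0 = 4, and there is no ∂_2, so H_1 ≅ Z^4.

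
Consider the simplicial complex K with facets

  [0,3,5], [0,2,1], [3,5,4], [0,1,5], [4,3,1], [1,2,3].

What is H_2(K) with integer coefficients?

H_2 ≅ 0.

Take the total order 0 < 1 < 2 < 3 < 4 < 5 on the vertex set. Then K (dimension 2) consists of the simplices:

  0-simplices (6): [0], [1], [2], [3], [4], [5]
  1-simplices (12): [0,1], [0,2], [0,3], [0,5], [1,2], [1,3], [1,4], [1,5], [2,3], [3,4], [3,5], [4,5]
  2-simplices (6): [0,1,2], [0,1,5], [0,3,5], [1,2,3], [1,3,4], [3,4,5]

giving chain groups C_0 ≅ Z^6, C_1 ≅ Z^12, C_2 ≅ Z^6.

Boundary ∂_1: C_1 → C_0 sends each edge [p,q] (with p < q) to q − p. For instance
  ∂[1,2] = [2] − [1].
As a 6×12 matrix over Z this has rank 5, with invariant factors (1,1,1,1,1).

∂_2: C_2 → C_1 sends each 2-simplex [p,q,r] to [q,r] − [p,r] + [p,q]. For instance
  ∂[0,3,5] = [3,5] − [0,5] + [0,3],
  ∂[1,2,3] = [2,3] − [1,3] + [1,2].
As a 12×6 matrix over Z this has rank 6, with invariant factors (1,1,1,1,1,1).

From H_k ≅ ker(∂_k) / im(∂_{k+1}) we obtain:

  H_2: rank ker ∂_2 − rank ∂_3 = (6 − 6) − 0 = 0, and there is no ∂_3, so H_2 ≅ 0.

(K is a triangulation of the cylinder S^1 x I.)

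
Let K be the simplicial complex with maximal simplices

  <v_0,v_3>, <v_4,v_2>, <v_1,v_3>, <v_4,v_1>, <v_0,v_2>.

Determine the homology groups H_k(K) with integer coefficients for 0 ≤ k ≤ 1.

We work with the vertex ordering v_0 < v_1 < v_2 < v_3 < v_4. The simplices of K, each written with vertices in increasing order, are:

  0-simplices (5): [v_0], [v_1], [v_2], [v_3], [v_4]
  1-simplices (5): [v_0,v_2], [v_0,v_3], [v_1,v_3], [v_1,v_4], [v_2,v_4]

giving chain groups C_0 ≅ Z^5, C_1 ≅ Z^5.

The boundary map ∂_1: C_1 → C_0 sends each edge [p,q] (with p < q) to q − p. For instance
  ∂[v_1,v_3] = [v_3] − [v_1].
The resulting 5×5 matrix has rank 4, and its Smith normal form has invariant factors (1,1,1,1).

Computing H_k = (kernel of ∂_k) / (image of ∂_{k+1}):

  H_0: rank C_0 − rank ∂_1 = 5 − 4 = 1, and the invariant factors of ∂_1 are all 1, so H_0 = Z.
  H_1: rank ker ∂_1 − rank ∂_2 = (5 − 4) − 0 = 1, and there is no ∂_2, so H_1 = Z.

(K is a triangulation of the circle S^1.)

H_0 = Z,  H_1 = Z.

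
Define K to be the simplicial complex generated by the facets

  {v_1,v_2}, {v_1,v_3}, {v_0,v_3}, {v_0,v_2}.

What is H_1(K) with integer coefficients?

K has 4 vertices, 4 edges.
rank ∂_1 = 3, rank ∂_2 = 0 ⇒ b_1 = 4 − 3 − 0 = 1. So H_1 ≅ Z.

H_1 ≅ Z.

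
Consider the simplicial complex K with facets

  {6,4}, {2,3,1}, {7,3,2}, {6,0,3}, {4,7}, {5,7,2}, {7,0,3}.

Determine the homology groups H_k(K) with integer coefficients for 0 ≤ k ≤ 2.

Order the vertices as 0 < 1 < 2 < 3 < 4 < 5 < 6 < 7. Listing each simplex with vertices in this order, K has dimension 2 with simplices:

  0-simplices (8): [0], [1], [2], [3], [4], [5], [6], [7]
  1-simplices (13): [0,3], [0,6], [0,7], [1,2], [1,3], [2,3], [2,5], [2,7], [3,6], [3,7], [4,6], [4,7], [5,7]
  2-simplices (5): [0,3,6], [0,3,7], [1,2,3], [2,3,7], [2,5,7]

Hence C_0 ≅ Z^8, C_1 ≅ Z^13, C_2 ≅ Z^5.

Boundary ∂_1: C_1 → C_0 maps an edge to its endpoints' difference, ∂[p,q] = q − p.
As a 8×13 matrix over Z this has rank 7, with invariant factors (1,1,1,1,1,1,1).

∂_2: C_2 → C_1 acts by ∂[p,q,r] = [q,r] − [p,r] + [p,q]. For instance
  ∂[2,5,7] = [5,7] − [2,7] + [2,5],
  ∂[2,3,7] = [3,7] − [2,7] + [2,3].
As a 13×5 matrix over Z this has rank 5, with invariant factors (1,1,1,1,1).

From H_k ≅ ker(∂_k) / im(∂_{k+1}) we obtain:

  H_0: rank C_0 − rank ∂_1 = 8 − 7 = 1, and the invariant factors of ∂_1 are all 1, so H_0 ≅ Z.
  H_1: rank ker ∂_1 − rank ∂_2 = (13 − 7) − 5 = 1, and the invariant factors of ∂_2 are all 1, so H_1 ≅ Z.
  H_2: rank ker ∂_2 − rank ∂_3 = (5 − 5) − 0 = 0, and there is no ∂_3, so H_2 ≅ 0.

H_0 = Z,  H_1 = Z,  H_2 = 0.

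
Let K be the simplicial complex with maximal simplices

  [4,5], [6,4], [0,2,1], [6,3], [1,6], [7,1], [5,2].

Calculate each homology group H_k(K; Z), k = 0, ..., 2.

H_0 = Z,  H_1 = Z,  H_2 = 0.

Order the vertices as 0 < 1 < 2 < 3 < 4 < 5 < 6 < 7. Listing each simplex with vertices in this order, K has dimension 2 with simplices:

  0-simplices (8): [0], [1], [2], [3], [4], [5], [6], [7]
  1-simplices (9): [0,1], [0,2], [1,2], [1,6], [1,7], [2,5], [3,6], [4,5], [4,6]
  2-simplices (1): [0,1,2]

so the chain groups are C_0 ≅ Z^8, C_1 ≅ Z^9, C_2 ≅ Z^1.

Boundary ∂_1: C_1 → C_0 maps an edge to its endpoints' difference, ∂[p,q] = q − p.
As a 8×9 matrix over Z this has rank 7, with invariant factors (1,1,1,1,1,1,1).

Boundary ∂_2: C_2 → C_1 maps a triangle to the signed sum of its edges. For instance
  ∂[0,1,2] = [1,2] − [0,2] + [0,1].
The resulting 9×1 matrix has rank 1, and its Smith normal form has invariant factors (1).

Reading off H_k = ker ∂_k / im ∂_{k+1}:

  H_0: rank C_0 − rank ∂_1 = 8 − 7 = 1, and the invariant factors of ∂_1 are all 1, so H_0 ≅ Z.
  H_1: rank ker ∂_1 − rank ∂_2 = (9 − 7) − 1 = 1, and the invariant factors of ∂_2 are all 1, so H_1 ≅ Z.
  H_2: rank ker ∂_2 − rank ∂_3 = (1 − 1) − 0 = 0, and there is no ∂_3, so H_2 ≅ 0.

As a check, the Euler characteristic is 8 − 9 + 1 = 0, which agrees with 1 − 1 + 0 = 0.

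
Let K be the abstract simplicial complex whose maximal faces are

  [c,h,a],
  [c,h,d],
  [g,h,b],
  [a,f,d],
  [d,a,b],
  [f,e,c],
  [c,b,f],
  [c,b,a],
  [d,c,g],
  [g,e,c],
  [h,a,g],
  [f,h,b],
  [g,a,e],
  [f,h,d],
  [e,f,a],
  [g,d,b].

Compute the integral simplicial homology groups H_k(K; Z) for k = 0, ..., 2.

Order the vertices as a < b < c < d < e < f < g < h. Listing each simplex with vertices in this order, K has dimension 2 with simplices:

  0-simplices (8): a, b, c, d, e, f, g, h
  1-simplices (24): ab, ac, ad, ae, af, ag, ah, bc, bd, bf, bg, bh, cd, ce, cf, cg, ch, df, dg, dh, ef, eg, fh, gh
  2-simplices (16): abc, abd, ach, adf, aef, aeg, agh, bcf, bdg, bfh, bgh, cdg, cdh, cef, ceg, dfh

Hence C_0 ≅ Z^8, C_1 ≅ Z^24, C_2 ≅ Z^16.

∂_1: C_1 → C_0 is given by ∂[p,q] = [q] − [p].
This gives a 8×24 integer matrix of rank 7; reducing to Smith normal form yields diagonal entries (1,1,1,1,1,1,1).

Boundary ∂_2: C_2 → C_1 sends each 2-simplex [p,q,r] to [q,r] − [p,r] + [p,q]. For instance
  ∂cef = ef − cf + ce,
  ∂ceg = eg − cg + ce.
This gives a 24×16 integer matrix of rank 15; reducing to Smith normal form yields diagonal entries (1,1,1,1,1,1,1,1,1,1,1,1,1,1,1).

Reading off H_k = ker ∂_k / im ∂_{k+1}:

  H_0: rank C_0 − rank ∂_1 = 8 − 7 = 1, and the invariant factors of ∂_1 are all 1, so H_0 = Z.
  H_1: rank ker ∂_1 − rank ∂_2 = (24 − 7) − 15 = 2, and the invariant factors of ∂_2 are all 1, so H_1 = Z^2.
  H_2: rank ker ∂_2 − rank ∂_3 = (16 − 15) − 0 = 1, and there is no ∂_3, so H_2 = Z.

H_0 = Z,  H_1 = Z^2,  H_2 = Z.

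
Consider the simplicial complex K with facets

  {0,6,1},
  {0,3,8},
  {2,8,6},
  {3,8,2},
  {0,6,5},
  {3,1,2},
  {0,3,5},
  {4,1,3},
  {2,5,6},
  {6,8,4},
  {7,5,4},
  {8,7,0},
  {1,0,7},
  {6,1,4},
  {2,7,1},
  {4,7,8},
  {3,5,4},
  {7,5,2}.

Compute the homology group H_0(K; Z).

Fix the vertex order 0 < 1 < 2 < 3 < 4 < 5 < 6 < 7 < 8 and write every simplex with vertices in increasing order. Then dim K = 2 and the simplices of K are:

  0-simplices (9): [0], [1], [2], [3], [4], [5], [6], [7], [8]
  1-simplices (27): (27 of them)
  2-simplices (18): [0,1,6], [0,1,7], [0,3,5], [0,3,8], [0,5,6], [0,7,8], [1,2,3], [1,2,7], [1,3,4], [1,4,6], [2,3,8], [2,5,6], [2,5,7], [2,6,8], [3,4,5], [4,5,7], [4,6,8], [4,7,8]

so the chain groups are C_0 ≅ Z^9, C_1 ≅ Z^27, C_2 ≅ Z^18.

The boundary map ∂_1: C_1 → C_0 is given by ∂[p,q] = [q] − [p].
The resulting 9×27 matrix has rank 8, and its Smith normal form has invariant factors (1,1,1,1,1,1,1,1).

Boundary ∂_2: C_2 → C_1 acts by ∂[p,q,r] = [q,r] − [p,r] + [p,q]. For instance
  ∂[4,6,8] = [6,8] − [4,8] + [4,6],
  ∂[0,3,8] = [3,8] − [0,8] + [0,3].
This gives a 27×18 integer matrix of rank 17; reducing to Smith normal form yields diagonal entries (1,1,1,1,1,1,1,1,1,1,1,1,1,1,1,1,1).

Reading off H_k = ker ∂_k / im ∂_{k+1}:

  H_0: rank C_0 − rank ∂_1 = 9 − 8 = 1, and the invariant factors of ∂_1 are all 1, so H_0 ≅ Z.

H_0 = Z.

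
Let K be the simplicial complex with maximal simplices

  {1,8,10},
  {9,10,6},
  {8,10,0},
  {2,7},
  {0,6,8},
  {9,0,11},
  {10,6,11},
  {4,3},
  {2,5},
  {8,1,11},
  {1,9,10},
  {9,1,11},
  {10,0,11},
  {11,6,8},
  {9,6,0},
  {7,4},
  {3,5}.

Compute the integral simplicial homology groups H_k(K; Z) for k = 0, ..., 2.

Order the vertices as 0 < 1 < 2 < 3 < 4 < 5 < 6 < 7 < 8 < 9 < 10 < 11. Listing each simplex with vertices in this order, K has dimension 2 with simplices:

  0-simplices (12): [0], [1], [2], [3], [4], [5], [6], [7], [8], [9], [10], [11]
  1-simplices (23): (23 of them)
  2-simplices (12): [0,6,8], [0,6,9], [0,8,10], [0,9,11], [0,10,11], [1,8,10], [1,8,11], [1,9,10], [1,9,11], [6,8,11], [6,9,10], [6,10,11]

Hence C_0 ≅ Z^12, C_1 ≅ Z^23, C_2 ≅ Z^12.

∂_1: C_1 → C_0 sends each edge [p,q] (with p < q) to q − p. For instance
  ∂[0,8] = [8] − [0].
As a 12×23 matrix over Z this has rank 10, with invariant factors (1,1,1,1,1,1,1,1,1,1).

∂_2: C_2 → C_1 maps a triangle to the signed sum of its edges. For instance
  ∂[0,10,11] = [10,11] − [0,11] + [0,10],
  ∂[0,9,11] = [9,11] − [0,11] + [0,9].
The 23×12 boundary matrix has rank 12 and Smith normal form diag(1,1,1,1,1,1,1,1,1,1,1,2).

Computing H_k = (kernel of ∂_k) / (image of ∂_{k+1}):

  H_0: rank C_0 − rank ∂_1 = 12 − 10 = 2, and the invariant factors of ∂_1 are all 1, so H_0 ≅ Z^2.
  H_1: rank ker ∂_1 − rank ∂_2 = (23 − 10) − 12 = 1, and ∂_2 has invariant factor 2 > 1, so H_1 ≅ Z × Z/2.
  H_2: rank ker ∂_2 − rank ∂_3 = (12 − 12) − 0 = 0, and there is no ∂_3, so H_2 ≅ 0.

As a check, the Euler characteristic is 12 − 23 + 12 = 1, which agrees with 2 − 1 + 0 = 1.
(K is a triangulation of the disjoint union of the circle S^1 and the real projective plane RP^2.)

H_0 ≅ Z^2,  H_1 ≅ Z × Z/2,  H_2 = 0.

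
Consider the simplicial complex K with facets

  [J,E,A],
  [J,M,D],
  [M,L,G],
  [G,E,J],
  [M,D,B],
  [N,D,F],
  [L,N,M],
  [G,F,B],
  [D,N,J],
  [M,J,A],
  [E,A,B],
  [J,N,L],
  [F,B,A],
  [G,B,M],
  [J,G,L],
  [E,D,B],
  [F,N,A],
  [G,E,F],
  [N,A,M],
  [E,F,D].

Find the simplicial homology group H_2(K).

K has 10 vertices, 30 edges, 20 triangles.
rank ∂_2 = 20, rank ∂_3 = 0 ⇒ b_2 = 20 − 20 − 0 = 0. So H_2 ≅ 0.

H_2 ≅ 0.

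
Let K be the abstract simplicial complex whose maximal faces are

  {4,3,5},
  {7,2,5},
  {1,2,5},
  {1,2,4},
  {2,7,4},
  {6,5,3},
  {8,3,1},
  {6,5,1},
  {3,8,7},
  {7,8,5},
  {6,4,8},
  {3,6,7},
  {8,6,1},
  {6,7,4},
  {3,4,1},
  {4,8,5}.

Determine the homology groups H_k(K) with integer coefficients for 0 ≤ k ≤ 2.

H_0 = Z,  H_1 = Z^2,  H_2 = Z.

Order the vertices as 1 < 2 < 3 < 4 < 5 < 6 < 7 < 8. Listing each simplex with vertices in this order, K has dimension 2 with simplices:

  0-simplices (8): [1], [2], [3], [4], [5], [6], [7], [8]
  1-simplices (24): (24 of them)
  2-simplices (16): [1,2,4], [1,2,5], [1,3,4], [1,3,8], [1,5,6], [1,6,8], [2,4,7], [2,5,7], [3,4,5], [3,5,6], [3,6,7], [3,7,8], [4,5,8], [4,6,7], [4,6,8], [5,7,8]

Hence C_0 ≅ Z^8, C_1 ≅ Z^24, C_2 ≅ Z^16.

∂_1: C_1 → C_0 is given by ∂[p,q] = [q] − [p].
The 8×24 boundary matrix has rank 7 and Smith normal form diag(1,1,1,1,1,1,1).

∂_2: C_2 → C_1 acts by ∂[p,q,r] = [q,r] − [p,r] + [p,q]. For instance
  ∂[3,6,7] = [6,7] − [3,7] + [3,6],
  ∂[1,2,5] = [2,5] − [1,5] + [1,2].
The 24×16 boundary matrix has rank 15 and Smith normal form diag(1,1,1,1,1,1,1,1,1,1,1,1,1,1,1).

Now H_k = ker ∂_k / im ∂_{k+1}, so:

  H_0: rank C_0 − rank ∂_1 = 8 − 7 = 1, and the invariant factors of ∂_1 are all 1, so H_0 = Z.
  H_1: rank ker ∂_1 − rank ∂_2 = (24 − 7) − 15 = 2, and the invariant factors of ∂_2 are all 1, so H_1 = Z^2.
  H_2: rank ker ∂_2 − rank ∂_3 = (16 − 15) − 0 = 1, and there is no ∂_3, so H_2 = Z.

As a check, the Euler characteristic is 8 − 24 + 16 = 0, which agrees with 1 − 2 + 1 = 0.
(K is a triangulation of the torus T^2.)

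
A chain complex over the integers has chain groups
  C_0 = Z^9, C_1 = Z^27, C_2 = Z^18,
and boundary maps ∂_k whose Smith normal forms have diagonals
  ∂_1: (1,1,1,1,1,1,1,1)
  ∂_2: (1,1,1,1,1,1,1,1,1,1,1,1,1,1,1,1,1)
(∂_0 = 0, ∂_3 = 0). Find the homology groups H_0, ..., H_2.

H_0 ≅ Z,  H_1 ≅ Z^2,  H_2 ≅ Z.

H_0: b_0 = 9 − 0 − 8 = 1; torsion from ∂_1 factors > 1: none. So H_0 ≅ Z.
H_1: b_1 = 27 − 8 − 17 = 2; torsion from ∂_2 factors > 1: none. So H_1 ≅ Z^2.
H_2: b_2 = 18 − 17 − 0 = 1; torsion from ∂_3 factors > 1: none. So H_2 ≅ Z.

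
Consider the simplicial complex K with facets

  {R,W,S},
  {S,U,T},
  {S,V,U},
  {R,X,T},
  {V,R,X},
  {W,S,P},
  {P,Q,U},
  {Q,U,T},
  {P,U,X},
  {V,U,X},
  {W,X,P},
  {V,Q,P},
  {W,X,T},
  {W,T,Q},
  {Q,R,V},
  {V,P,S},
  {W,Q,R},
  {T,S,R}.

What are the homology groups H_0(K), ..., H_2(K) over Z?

H_0 = Z,  H_1 = Z ⊕ Z_2,  H_2 = 0.

K has 9 vertices, 27 edges, 18 triangles.
rank ∂_0 = 0, rank ∂_1 = 8 ⇒ b_0 = 9 − 0 − 8 = 1; all invariant factors of ∂_1 are 1 so no torsion. So H_0 ≅ Z.
rank ∂_1 = 8, rank ∂_2 = 18 ⇒ b_1 = 27 − 8 − 18 = 1; ∂_2 has invariant factor(s) [2] giving torsion. So H_1 ≅ Z ⊕ Z_2.
rank ∂_2 = 18, rank ∂_3 = 0 ⇒ b_2 = 18 − 18 − 0 = 0. So H_2 ≅ 0.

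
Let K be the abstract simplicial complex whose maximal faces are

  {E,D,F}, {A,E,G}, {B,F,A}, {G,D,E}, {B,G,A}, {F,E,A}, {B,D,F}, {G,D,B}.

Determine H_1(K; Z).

H_1 = 0.

K has 6 vertices, 12 edges, 8 triangles.
rank ∂_1 = 5, rank ∂_2 = 7 ⇒ b_1 = 12 − 5 − 7 = 0; all invariant factors of ∂_2 are 1 so no torsion. So H_1 = 0.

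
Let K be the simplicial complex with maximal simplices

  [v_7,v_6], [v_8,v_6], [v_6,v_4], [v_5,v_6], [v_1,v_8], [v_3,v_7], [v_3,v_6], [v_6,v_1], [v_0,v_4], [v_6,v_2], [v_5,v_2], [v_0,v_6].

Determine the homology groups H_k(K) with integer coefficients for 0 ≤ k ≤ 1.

H_0 ≅ Z,  H_1 ≅ Z^4.

K has 9 vertices, 12 edges.
rank ∂_0 = 0, rank ∂_1 = 8 ⇒ b_0 = 9 − 0 − 8 = 1; all invariant factors of ∂_1 are 1 so no torsion. So H_0 ≅ Z.
rank ∂_1 = 8, rank ∂_2 = 0 ⇒ b_1 = 12 − 8 − 0 = 4. So H_1 ≅ Z^4.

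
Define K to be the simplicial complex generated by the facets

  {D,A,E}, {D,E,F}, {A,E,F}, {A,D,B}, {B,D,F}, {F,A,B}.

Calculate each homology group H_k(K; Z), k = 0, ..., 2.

Take the total order A < B < D < E < F on the vertex set. Then K (dimension 2) consists of the simplices:

  0-simplices (5): A, B, D, E, F
  1-simplices (9): AB, AD, AE, AF, BD, BF, DE, DF, EF
  2-simplices (6): ABD, ABF, ADE, AEF, BDF, DEF

giving chain groups C_0 ≅ Z^5, C_1 ≅ Z^9, C_2 ≅ Z^6.

∂_1: C_1 → C_0 sends each edge [p,q] (with p < q) to q − p. For instance
  ∂AD = D − A.
The resulting 5×9 matrix has rank 4, and its Smith normal form has invariant factors (1,1,1,1).

Boundary ∂_2: C_2 → C_1 sends each 2-simplex [p,q,r] to [q,r] − [p,r] + [p,q]. For instance
  ∂DEF = EF − DF + DE,
  ∂ABD = BD − AD + AB.
The 9×6 boundary matrix has rank 5 and Smith normal form diag(1,1,1,1,1).

Now H_k = ker ∂_k / im ∂_{k+1}, so:

  H_0: rank C_0 − rank ∂_1 = 5 − 4 = 1, and the invariant factors of ∂_1 are all 1, so H_0 = Z.
  H_1: rank ker ∂_1 − rank ∂_2 = (9 − 4) − 5 = 0, and the invariant factors of ∂_2 are all 1, so H_1 = 0.
  H_2: rank ker ∂_2 − rank ∂_3 = (6 − 5) − 0 = 1, and there is no ∂_3, so H_2 = Z.

As a check, the Euler characteristic is 5 − 9 + 6 = 2, which agrees with 1 − 0 + 1 = 2.
(K is a triangulation of the 2-sphere S^2.)

H_0 = Z,  H_1 = 0,  H_2 = Z.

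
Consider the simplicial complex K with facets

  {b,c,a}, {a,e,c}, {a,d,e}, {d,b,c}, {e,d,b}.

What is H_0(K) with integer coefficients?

Take the total order a < b < c < d < e on the vertex set. Then K (dimension 2) consists of the simplices:

  0-simplices (5): a, b, c, d, e
  1-simplices (10): ab, ac, ad, ae, bc, bd, be, cd, ce, de
  2-simplices (5): abc, ace, ade, bcd, bde

Hence C_0 ≅ Z^5, C_1 ≅ Z^10, C_2 ≅ Z^5.

The boundary map ∂_1: C_1 → C_0 is given by ∂[p,q] = [q] − [p].
The 5×10 boundary matrix has rank 4 and Smith normal form diag(1,1,1,1).

Boundary ∂_2: C_2 → C_1 sends each 2-simplex [p,q,r] to [q,r] − [p,r] + [p,q]. For instance
  ∂bde = de − be + bd,
  ∂ade = de − ae + ad.
The resulting 10×5 matrix has rank 5, and its Smith normal form has invariant factors (1,1,1,1,1).

Reading off H_k = ker ∂_k / im ∂_{k+1}:

  H_0: rank C_0 − rank ∂_1 = 5 − 4 = 1, and the invariant factors of ∂_1 are all 1, so H_0 = Z.

(K is a triangulation of the Möbius band.)

H_0 = Z.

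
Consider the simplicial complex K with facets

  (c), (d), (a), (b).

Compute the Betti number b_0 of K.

b_0 = 4.

Fix the vertex order a < b < c < d and write every simplex with vertices in increasing order. Then dim K = 0 and the simplices of K are:

  0-simplices (4): a, b, c, d

giving chain groups C_0 ≅ Z^4.

Computing H_k = (kernel of ∂_k) / (image of ∂_{k+1}):

  H_0: rank C_0 − rank ∂_1 = 4 − 0 = 4, and there is no ∂_1, so H_0 = Z^4.

(K is a triangulation of a set of 4 points.)

Hence the Betti numbers are b_0 = 4.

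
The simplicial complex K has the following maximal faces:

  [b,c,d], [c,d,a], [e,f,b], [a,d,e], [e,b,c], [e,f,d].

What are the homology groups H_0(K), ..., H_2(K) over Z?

We work with the vertex ordering a < b < c < d < e < f. The simplices of K, each written with vertices in increasing order, are:

  0-simplices (6): a, b, c, d, e, f
  1-simplices (12): ac, ad, ae, bc, bd, be, bf, cd, ce, de, df, ef
  2-simplices (6): acd, ade, bcd, bce, bef, def

Hence C_0 ≅ Z^6, C_1 ≅ Z^12, C_2 ≅ Z^6.

Boundary ∂_1: C_1 → C_0 is given by ∂[p,q] = [q] − [p]. For instance
  ∂bc = c − b.
This gives a 6×12 integer matrix of rank 5; reducing to Smith normal form yields diagonal entries (1,1,1,1,1).

Boundary ∂_2: C_2 → C_1 sends each 2-simplex [p,q,r] to [q,r] − [p,r] + [p,q]. For instance
  ∂bce = ce − be + bc,
  ∂ade = de − ae + ad.
This gives a 12×6 integer matrix of rank 6; reducing to Smith normal form yields diagonal entries (1,1,1,1,1,1).

From H_k ≅ ker(∂_k) / im(∂_{k+1}) we obtain:

  H_0: rank C_0 − rank ∂_1 = 6 − 5 = 1, and the invariant factors of ∂_1 are all 1, so H_0 ≅ Z.
  H_1: rank ker ∂_1 − rank ∂_2 = (12 − 5) − 6 = 1, and the invariant factors of ∂_2 are all 1, so H_1 ≅ Z.
  H_2: rank ker ∂_2 − rank ∂_3 = (6 − 6) − 0 = 0, and there is no ∂_3, so H_2 ≅ 0.

H_0 ≅ Z,  H_1 ≅ Z,  H_2 = 0.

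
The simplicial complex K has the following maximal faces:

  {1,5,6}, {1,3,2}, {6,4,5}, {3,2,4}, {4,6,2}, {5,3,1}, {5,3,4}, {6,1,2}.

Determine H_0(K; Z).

H_0 = Z.

Take the total order 1 < 2 < 3 < 4 < 5 < 6 on the vertex set. Then K (dimension 2) consists of the simplices:

  0-simplices (6): [1], [2], [3], [4], [5], [6]
  1-simplices (12): [1,2], [1,3], [1,5], [1,6], [2,3], [2,4], [2,6], [3,4], [3,5], [4,5], [4,6], [5,6]
  2-simplices (8): [1,2,3], [1,2,6], [1,3,5], [1,5,6], [2,3,4], [2,4,6], [3,4,5], [4,5,6]

Hence C_0 ≅ Z^6, C_1 ≅ Z^12, C_2 ≅ Z^8.

∂_1: C_1 → C_0 sends each edge [p,q] (with p < q) to q − p. For instance
  ∂[4,6] = [6] − [4].
The 6×12 boundary matrix has rank 5 and Smith normal form diag(1,1,1,1,1).

The boundary map ∂_2: C_2 → C_1 acts by ∂[p,q,r] = [q,r] − [p,r] + [p,q]. For instance
  ∂[1,3,5] = [3,5] − [1,5] + [1,3],
  ∂[4,5,6] = [5,6] − [4,6] + [4,5].
As a 12×8 matrix over Z this has rank 7, with invariant factors (1,1,1,1,1,1,1).

Now H_k = ker ∂_k / im ∂_{k+1}, so:

  H_0: rank C_0 − rank ∂_1 = 6 − 5 = 1, and the invariant factors of ∂_1 are all 1, so H_0 ≅ Z.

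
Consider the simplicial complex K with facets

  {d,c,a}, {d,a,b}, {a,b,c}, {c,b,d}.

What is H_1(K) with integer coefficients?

Take the total order a < b < c < d on the vertex set. Then K (dimension 2) consists of the simplices:

  0-simplices (4): a, b, c, d
  1-simplices (6): ab, ac, ad, bc, bd, cd
  2-simplices (4): abc, abd, acd, bcd

Hence C_0 ≅ Z^4, C_1 ≅ Z^6, C_2 ≅ Z^4.

The boundary map ∂_1: C_1 → C_0 sends each edge [p,q] (with p < q) to q − p.
This gives a 4×6 integer matrix of rank 3; reducing to Smith normal form yields diagonal entries (1,1,1).

∂_2: C_2 → C_1 maps a triangle to the signed sum of its edges. For instance
  ∂acd = cd − ad + ac,
  ∂abd = bd − ad + ab.
This gives a 6×4 integer matrix of rank 3; reducing to Smith normal form yields diagonal entries (1,1,1).

Reading off H_k = ker ∂_k / im ∂_{k+1}:

  H_1: rank ker ∂_1 − rank ∂_2 = (6 − 3) − 3 = 0, and the invariant factors of ∂_2 are all 1, so H_1 = 0.

H_1 = 0.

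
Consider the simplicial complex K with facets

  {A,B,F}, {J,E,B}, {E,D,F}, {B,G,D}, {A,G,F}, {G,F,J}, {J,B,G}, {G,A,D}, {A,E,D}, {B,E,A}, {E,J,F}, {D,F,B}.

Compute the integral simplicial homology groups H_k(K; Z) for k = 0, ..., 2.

H_0 ≅ Z,  H_1 ≅ Z/2,  H_2 = 0.

K has 7 vertices, 18 edges, 12 triangles.
rank ∂_0 = 0, rank ∂_1 = 6 ⇒ b_0 = 7 − 0 − 6 = 1; all invariant factors of ∂_1 are 1 so no torsion. So H_0 ≅ Z.
rank ∂_1 = 6, rank ∂_2 = 12 ⇒ b_1 = 18 − 6 − 12 = 0; ∂_2 has invariant factor(s) [2] giving torsion. So H_1 ≅ Z/2.
rank ∂_2 = 12, rank ∂_3 = 0 ⇒ b_2 = 12 − 12 − 0 = 0. So H_2 ≅ 0.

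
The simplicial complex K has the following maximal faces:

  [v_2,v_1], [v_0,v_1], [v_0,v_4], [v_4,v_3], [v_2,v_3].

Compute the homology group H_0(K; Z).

Take the total order v_0 < v_1 < v_2 < v_3 < v_4 on the vertex set. Then K (dimension 1) consists of the simplices:

  0-simplices (5): [v_0], [v_1], [v_2], [v_3], [v_4]
  1-simplices (5): [v_0,v_1], [v_0,v_4], [v_1,v_2], [v_2,v_3], [v_3,v_4]

so the chain groups are C_0 ≅ Z^5, C_1 ≅ Z^5.

Boundary ∂_1: C_1 → C_0 is given by ∂[p,q] = [q] − [p].
The 5×5 boundary matrix has rank 4 and Smith normal form diag(1,1,1,1).

From H_k ≅ ker(∂_k) / im(∂_{k+1}) we obtain:

  H_0: rank C_0 − rank ∂_1 = 5 − 4 = 1, and the invariant factors of ∂_1 are all 1, so H_0 ≅ Z.

H_0 ≅ Z.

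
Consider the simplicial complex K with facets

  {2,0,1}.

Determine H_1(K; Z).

Fix the vertex order 0 < 1 < 2 and write every simplex with vertices in increasing order. Then dim K = 2 and the simplices of K are:

  0-simplices (3): [0], [1], [2]
  1-simplices (3): [0,1], [0,2], [1,2]
  2-simplices (1): [0,1,2]

so the chain groups are C_0 ≅ Z^3, C_1 ≅ Z^3, C_2 ≅ Z^1.

∂_1: C_1 → C_0 is given by ∂[p,q] = [q] − [p]. For instance
  ∂[1,2] = [2] − [1].
This gives a 3×3 integer matrix of rank 2; reducing to Smith normal form yields diagonal entries (1,1).

Boundary ∂_2: C_2 → C_1 sends each 2-simplex [p,q,r] to [q,r] − [p,r] + [p,q]. For instance
  ∂[0,1,2] = [1,2] − [0,2] + [0,1].
The resulting 3×1 matrix has rank 1, and its Smith normal form has invariant factors (1).

Now H_k = ker ∂_k / im ∂_{k+1}, so:

  H_1: rank ker ∂_1 − rank ∂_2 = (3 − 2) − 1 = 0, and the invariant factors of ∂_2 are all 1, so H_1 = 0.

H_1 ≅ 0.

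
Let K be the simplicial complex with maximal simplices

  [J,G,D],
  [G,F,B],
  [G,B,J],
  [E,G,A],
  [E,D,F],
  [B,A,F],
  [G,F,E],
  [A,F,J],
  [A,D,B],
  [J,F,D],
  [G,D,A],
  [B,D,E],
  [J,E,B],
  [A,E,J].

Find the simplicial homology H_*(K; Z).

H_0 = Z,  H_1 = Z^2,  H_2 = Z.

Take the total order A < B < D < E < F < G < J on the vertex set. Then K (dimension 2) consists of the simplices:

  0-simplices (7): A, B, D, E, F, G, J
  1-simplices (21): AB, AD, AE, AF, AG, AJ, BD, BE, BF, BG, BJ, DE, DF, DG, DJ, EF, EG, EJ, FG, FJ, GJ
  2-simplices (14): ABD, ABF, ADG, AEG, AEJ, AFJ, BDE, BEJ, BFG, BGJ, DEF, DFJ, DGJ, EFG

Hence C_0 ≅ Z^7, C_1 ≅ Z^21, C_2 ≅ Z^14.

The boundary map ∂_1: C_1 → C_0 maps an edge to its endpoints' difference, ∂[p,q] = q − p.
The 7×21 boundary matrix has rank 6 and Smith normal form diag(1,1,1,1,1,1).

Boundary ∂_2: C_2 → C_1 maps a triangle to the signed sum of its edges. For instance
  ∂BEJ = EJ − BJ + BE,
  ∂DEF = EF − DF + DE.
This gives a 21×14 integer matrix of rank 13; reducing to Smith normal form yields diagonal entries (1,1,1,1,1,1,1,1,1,1,1,1,1).

Computing H_k = (kernel of ∂_k) / (image of ∂_{k+1}):

  H_0: rank C_0 − rank ∂_1 = 7 − 6 = 1, and the invariant factors of ∂_1 are all 1, so H_0 ≅ Z.
  H_1: rank ker ∂_1 − rank ∂_2 = (21 − 6) − 13 = 2, and the invariant factors of ∂_2 are all 1, so H_1 ≅ Z^2.
  H_2: rank ker ∂_2 − rank ∂_3 = (14 − 13) − 0 = 1, and there is no ∂_3, so H_2 ≅ Z.

(K is a triangulation of the torus T^2.)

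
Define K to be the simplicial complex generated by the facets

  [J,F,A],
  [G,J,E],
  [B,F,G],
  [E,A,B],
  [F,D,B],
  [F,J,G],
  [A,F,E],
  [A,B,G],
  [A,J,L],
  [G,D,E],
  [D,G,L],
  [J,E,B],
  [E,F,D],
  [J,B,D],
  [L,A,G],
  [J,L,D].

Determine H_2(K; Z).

Order the vertices as A < B < D < E < F < G < J < L. Listing each simplex with vertices in this order, K has dimension 2 with simplices:

  0-simplices (8): A, B, D, E, F, G, J, L
  1-simplices (24): AB, AE, AF, AG, AJ, AL, BD, BE, BF, BG, BJ, DE, DF, DG, DJ, DL, EF, EG, EJ, FG, FJ, GJ, GL, JL
  2-simplices (16): ABE, ABG, AEF, AFJ, AGL, AJL, BDF, BDJ, BEJ, BFG, DEF, DEG, DGL, DJL, EGJ, FGJ

Hence C_0 ≅ Z^8, C_1 ≅ Z^24, C_2 ≅ Z^16.

Boundary ∂_1: C_1 → C_0 maps an edge to its endpoints' difference, ∂[p,q] = q − p. For instance
  ∂EF = F − E.
The resulting 8×24 matrix has rank 7, and its Smith normal form has invariant factors (1,1,1,1,1,1,1).

Boundary ∂_2: C_2 → C_1 maps a triangle to the signed sum of its edges. For instance
  ∂FGJ = GJ − FJ + FG,
  ∂DGL = GL − DL + DG.
The resulting 24×16 matrix has rank 15, and its Smith normal form has invariant factors (1,1,1,1,1,1,1,1,1,1,1,1,1,1,1).

From H_k ≅ ker(∂_k) / im(∂_{k+1}) we obtain:

  H_2: rank ker ∂_2 − rank ∂_3 = (16 − 15) − 0 = 1, and there is no ∂_3, so H_2 ≅ Z.

H_2 = Z.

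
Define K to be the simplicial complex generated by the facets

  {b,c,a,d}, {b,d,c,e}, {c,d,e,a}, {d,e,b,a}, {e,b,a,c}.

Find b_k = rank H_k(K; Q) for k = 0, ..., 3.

We work with the vertex ordering a < b < c < d < e. The simplices of K, each written with vertices in increasing order, are:

  0-simplices (5): a, b, c, d, e
  1-simplices (10): ab, ac, ad, ae, bc, bd, be, cd, ce, de
  2-simplices (10): abc, abd, abe, acd, ace, ade, bcd, bce, bde, cde
  3-simplices (5): abcd, abce, abde, acde, bcde

giving chain groups C_0 ≅ Z^5, C_1 ≅ Z^10, C_2 ≅ Z^10, C_3 ≅ Z^5.

∂_1: C_1 → C_0 sends each edge [p,q] (with p < q) to q − p. For instance
  ∂ab = b − a.
As a 5×10 matrix over Z this has rank 4, with invariant factors (1,1,1,1).

The boundary map ∂_2: C_2 → C_1 sends each 2-simplex [p,q,r] to [q,r] − [p,r] + [p,q]. For instance
  ∂acd = cd − ad + ac,
  ∂ade = de − ae + ad.
The 10×10 boundary matrix has rank 6 and Smith normal form diag(1,1,1,1,1,1).

∂_3: C_3 → C_2 sends each 3-simplex σ to the alternating sum Σ_i (−1)^i (σ with its i-th vertex removed). For instance
  ∂bcde = cde − bde + bce − bcd,
  ∂abde = bde − ade + abe − abd.
This gives a 10×5 integer matrix of rank 4; reducing to Smith normal form yields diagonal entries (1,1,1,1).

Now H_k = ker ∂_k / im ∂_{k+1}, so:

  H_0: rank C_0 − rank ∂_1 = 5 − 4 = 1, and the invariant factors of ∂_1 are all 1, so H_0 ≅ Z.
  H_1: rank ker ∂_1 − rank ∂_2 = (10 − 4) − 6 = 0, and the invariant factors of ∂_2 are all 1, so H_1 ≅ 0.
  H_2: rank ker ∂_2 − rank ∂_3 = (10 − 6) − 4 = 0, and the invariant factors of ∂_3 are all 1, so H_2 ≅ 0.
  H_3: rank ker ∂_3 − rank ∂_4 = (5 − 4) − 0 = 1, and there is no ∂_4, so H_3 ≅ Z.

Hence the Betti numbers are b_0 = 1, b_1 = 0, b_2 = 0, b_3 = 1.

b_0 = 1, b_1 = 0, b_2 = 0, b_3 = 1.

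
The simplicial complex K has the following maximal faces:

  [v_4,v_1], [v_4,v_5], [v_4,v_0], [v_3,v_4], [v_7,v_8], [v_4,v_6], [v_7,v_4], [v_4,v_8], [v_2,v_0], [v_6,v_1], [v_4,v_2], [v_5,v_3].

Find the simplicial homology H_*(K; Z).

Order the vertices as v_0 < v_1 < v_2 < v_3 < v_4 < v_5 < v_6 < v_7 < v_8. Listing each simplex with vertices in this order, K has dimension 1 with simplices:

  0-simplices (9): [v_0], [v_1], [v_2], [v_3], [v_4], [v_5], [v_6], [v_7], [v_8]
  1-simplices (12): [v_0,v_2], [v_0,v_4], [v_1,v_4], [v_1,v_6], [v_2,v_4], [v_3,v_4], [v_3,v_5], [v_4,v_5], [v_4,v_6], [v_4,v_7], [v_4,v_8], [v_7,v_8]

giving chain groups C_0 ≅ Z^9, C_1 ≅ Z^12.

The boundary map ∂_1: C_1 → C_0 is given by ∂[p,q] = [q] − [p]. For instance
  ∂[v_1,v_6] = [v_6] − [v_1].
As a 9×12 matrix over Z this has rank 8, with invariant factors (1,1,1,1,1,1,1,1).

From H_k ≅ ker(∂_k) / im(∂_{k+1}) we obtain:

  H_0: rank C_0 − rank ∂_1 = 9 − 8 = 1, and the invariant factors of ∂_1 are all 1, so H_0 ≅ Z.
  H_1: rank ker ∂_1 − rank ∂_2 = (12 − 8) − 0 = 4, and there is no ∂_2, so H_1 ≅ Z^4.

As a check, the Euler characteristic is 9 − 12 = -3, which agrees with 1 − 4 = -3.

H_0 ≅ Z,  H_1 ≅ Z^4.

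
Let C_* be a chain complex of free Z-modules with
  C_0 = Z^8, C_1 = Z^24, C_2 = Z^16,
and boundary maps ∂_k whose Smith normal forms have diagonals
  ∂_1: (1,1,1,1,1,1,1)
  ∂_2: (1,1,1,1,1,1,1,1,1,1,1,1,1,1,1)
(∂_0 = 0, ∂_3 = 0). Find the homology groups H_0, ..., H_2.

H_0: b_0 = 8 − 0 − 7 = 1; torsion from ∂_1 factors > 1: none. So H_0 ≅ Z.
H_1: b_1 = 24 − 7 − 15 = 2; torsion from ∂_2 factors > 1: none. So H_1 ≅ Z^2.
H_2: b_2 = 16 − 15 − 0 = 1; torsion from ∂_3 factors > 1: none. So H_2 ≅ Z.

H_0 ≅ Z,  H_1 ≅ Z^2,  H_2 ≅ Z.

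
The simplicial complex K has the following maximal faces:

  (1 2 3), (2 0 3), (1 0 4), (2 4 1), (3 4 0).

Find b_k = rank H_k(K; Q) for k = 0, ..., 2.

We work with the vertex ordering 0 < 1 < 2 < 3 < 4. The simplices of K, each written with vertices in increasing order, are:

  0-simplices (5): [0], [1], [2], [3], [4]
  1-simplices (10): [0,1], [0,2], [0,3], [0,4], [1,2], [1,3], [1,4], [2,3], [2,4], [3,4]
  2-simplices (5): [0,1,4], [0,2,3], [0,3,4], [1,2,3], [1,2,4]

Hence C_0 ≅ Z^5, C_1 ≅ Z^10, C_2 ≅ Z^5.

Boundary ∂_1: C_1 → C_0 sends each edge [p,q] (with p < q) to q − p. For instance
  ∂[0,3] = [3] − [0].
This gives a 5×10 integer matrix of rank 4; reducing to Smith normal form yields diagonal entries (1,1,1,1).

The boundary map ∂_2: C_2 → C_1 maps a triangle to the signed sum of its edges. For instance
  ∂[0,3,4] = [3,4] − [0,4] + [0,3],
  ∂[0,1,4] = [1,4] − [0,4] + [0,1].
This gives a 10×5 integer matrix of rank 5; reducing to Smith normal form yields diagonal entries (1,1,1,1,1).

Reading off H_k = ker ∂_k / im ∂_{k+1}:

  H_0: rank C_0 − rank ∂_1 = 5 − 4 = 1, and the invariant factors of ∂_1 are all 1, so H_0 ≅ Z.
  H_1: rank ker ∂_1 − rank ∂_2 = (10 − 4) − 5 = 1, and the invariant factors of ∂_2 are all 1, so H_1 ≅ Z.
  H_2: rank ker ∂_2 − rank ∂_3 = (5 − 5) − 0 = 0, and there is no ∂_3, so H_2 ≅ 0.

Hence the Betti numbers are b_0 = 1, b_1 = 1, b_2 = 0.

b_0 = 1, b_1 = 1, b_2 = 0.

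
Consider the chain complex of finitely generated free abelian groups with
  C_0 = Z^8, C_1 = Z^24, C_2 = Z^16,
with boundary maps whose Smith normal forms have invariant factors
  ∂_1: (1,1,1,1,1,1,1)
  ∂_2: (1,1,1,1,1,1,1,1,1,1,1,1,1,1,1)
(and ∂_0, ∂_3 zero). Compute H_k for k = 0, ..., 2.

H_0 = Z,  H_1 = Z^2,  H_2 = Z.

H_0: b_0 = 8 − 0 − 7 = 1; torsion from ∂_1 factors > 1: none. So H_0 = Z.
H_1: b_1 = 24 − 7 − 15 = 2; torsion from ∂_2 factors > 1: none. So H_1 = Z^2.
H_2: b_2 = 16 − 15 − 0 = 1; torsion from ∂_3 factors > 1: none. So H_2 = Z.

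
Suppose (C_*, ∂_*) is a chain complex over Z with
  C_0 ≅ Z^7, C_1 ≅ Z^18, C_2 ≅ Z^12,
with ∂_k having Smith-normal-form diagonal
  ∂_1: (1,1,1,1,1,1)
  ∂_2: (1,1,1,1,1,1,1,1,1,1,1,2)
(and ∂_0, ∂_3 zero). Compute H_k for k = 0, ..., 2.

H_0: b_0 = 7 − 0 − 6 = 1; torsion from ∂_1 factors > 1: none. So H_0 = Z.
H_1: b_1 = 18 − 6 − 12 = 0; torsion from ∂_2 factors > 1: [2]. So H_1 = Z/2.
H_2: b_2 = 12 − 12 − 0 = 0; torsion from ∂_3 factors > 1: none. So H_2 = 0.

H_0 = Z,  H_1 = Z/2,  H_2 = 0.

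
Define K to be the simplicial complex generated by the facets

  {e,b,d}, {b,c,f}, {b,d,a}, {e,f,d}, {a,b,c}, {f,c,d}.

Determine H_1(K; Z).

H_1 ≅ Z.

Take the total order a < b < c < d < e < f on the vertex set. Then K (dimension 2) consists of the simplices:

  0-simplices (6): a, b, c, d, e, f
  1-simplices (12): ab, ac, ad, bc, bd, be, bf, cd, cf, de, df, ef
  2-simplices (6): abc, abd, bcf, bde, cdf, def

giving chain groups C_0 ≅ Z^6, C_1 ≅ Z^12, C_2 ≅ Z^6.

The boundary map ∂_1: C_1 → C_0 sends each edge [p,q] (with p < q) to q − p. For instance
  ∂cd = d − c.
The resulting 6×12 matrix has rank 5, and its Smith normal form has invariant factors (1,1,1,1,1).

Boundary ∂_2: C_2 → C_1 sends each 2-simplex [p,q,r] to [q,r] − [p,r] + [p,q]. For instance
  ∂bde = de − be + bd,
  ∂abd = bd − ad + ab.
This gives a 12×6 integer matrix of rank 6; reducing to Smith normal form yields diagonal entries (1,1,1,1,1,1).

Computing H_k = (kernel of ∂_k) / (image of ∂_{k+1}):

  H_1: rank ker ∂_1 − rank ∂_2 = (12 − 5) − 6 = 1, and the invariant factors of ∂_2 are all 1, so H_1 ≅ Z.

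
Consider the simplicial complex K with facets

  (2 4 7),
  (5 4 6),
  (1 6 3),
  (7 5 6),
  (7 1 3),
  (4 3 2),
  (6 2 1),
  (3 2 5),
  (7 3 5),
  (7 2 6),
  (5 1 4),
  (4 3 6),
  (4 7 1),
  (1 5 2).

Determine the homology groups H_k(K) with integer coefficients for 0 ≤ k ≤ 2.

H_0 = Z,  H_1 = Z^2,  H_2 = Z.

Take the total order 1 < 2 < 3 < 4 < 5 < 6 < 7 on the vertex set. Then K (dimension 2) consists of the simplices:

  0-simplices (7): [1], [2], [3], [4], [5], [6], [7]
  1-simplices (21): [1,2], [1,3], [1,4], [1,5], [1,6], [1,7], [2,3], [2,4], [2,5], [2,6], [2,7], [3,4], [3,5], [3,6], [3,7], [4,5], [4,6], [4,7], [5,6], [5,7], [6,7]
  2-simplices (14): [1,2,5], [1,2,6], [1,3,6], [1,3,7], [1,4,5], [1,4,7], [2,3,4], [2,3,5], [2,4,7], [2,6,7], [3,4,6], [3,5,7], [4,5,6], [5,6,7]

so the chain groups are C_0 ≅ Z^7, C_1 ≅ Z^21, C_2 ≅ Z^14.

Boundary ∂_1: C_1 → C_0 maps an edge to its endpoints' difference, ∂[p,q] = q − p.
This gives a 7×21 integer matrix of rank 6; reducing to Smith normal form yields diagonal entries (1,1,1,1,1,1).

Boundary ∂_2: C_2 → C_1 sends each 2-simplex [p,q,r] to [q,r] − [p,r] + [p,q]. For instance
  ∂[1,2,5] = [2,5] − [1,5] + [1,2],
  ∂[1,4,7] = [4,7] − [1,7] + [1,4].
This gives a 21×14 integer matrix of rank 13; reducing to Smith normal form yields diagonal entries (1,1,1,1,1,1,1,1,1,1,1,1,1).

From H_k ≅ ker(∂_k) / im(∂_{k+1}) we obtain:

  H_0: rank C_0 − rank ∂_1 = 7 − 6 = 1, and the invariant factors of ∂_1 are all 1, so H_0 ≅ Z.
  H_1: rank ker ∂_1 − rank ∂_2 = (21 − 6) − 13 = 2, and the invariant factors of ∂_2 are all 1, so H_1 ≅ Z^2.
  H_2: rank ker ∂_2 − rank ∂_3 = (14 − 13) − 0 = 1, and there is no ∂_3, so H_2 ≅ Z.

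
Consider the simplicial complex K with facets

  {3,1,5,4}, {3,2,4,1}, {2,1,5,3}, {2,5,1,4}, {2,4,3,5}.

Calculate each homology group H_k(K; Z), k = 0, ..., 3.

H_0 = Z,  H_1 = 0,  H_2 = 0,  H_3 = Z.

Fix the vertex order 1 < 2 < 3 < 4 < 5 and write every simplex with vertices in increasing order. Then dim K = 3 and the simplices of K are:

  0-simplices (5): [1], [2], [3], [4], [5]
  1-simplices (10): [1,2], [1,3], [1,4], [1,5], [2,3], [2,4], [2,5], [3,4], [3,5], [4,5]
  2-simplices (10): [1,2,3], [1,2,4], [1,2,5], [1,3,4], [1,3,5], [1,4,5], [2,3,4], [2,3,5], [2,4,5], [3,4,5]
  3-simplices (5): [1,2,3,4], [1,2,3,5], [1,2,4,5], [1,3,4,5], [2,3,4,5]

so the chain groups are C_0 ≅ Z^5, C_1 ≅ Z^10, C_2 ≅ Z^10, C_3 ≅ Z^5.

Boundary ∂_1: C_1 → C_0 is given by ∂[p,q] = [q] − [p].
The resulting 5×10 matrix has rank 4, and its Smith normal form has invariant factors (1,1,1,1).

∂_2: C_2 → C_1 acts by ∂[p,q,r] = [q,r] − [p,r] + [p,q]. For instance
  ∂[1,2,3] = [2,3] − [1,3] + [1,2],
  ∂[3,4,5] = [4,5] − [3,5] + [3,4].
As a 10×10 matrix over Z this has rank 6, with invariant factors (1,1,1,1,1,1).

∂_3: C_3 → C_2 sends each 3-simplex σ to the alternating sum Σ_i (−1)^i (σ with its i-th vertex removed). For instance
  ∂[1,2,3,5] = [2,3,5] − [1,3,5] + [1,2,5] − [1,2,3],
  ∂[2,3,4,5] = [3,4,5] − [2,4,5] + [2,3,5] − [2,3,4].
This gives a 10×5 integer matrix of rank 4; reducing to Smith normal form yields diagonal entries (1,1,1,1).

From H_k ≅ ker(∂_k) / im(∂_{k+1}) we obtain:

  H_0: rank C_0 − rank ∂_1 = 5 − 4 = 1, and the invariant factors of ∂_1 are all 1, so H_0 = Z.
  H_1: rank ker ∂_1 − rank ∂_2 = (10 − 4) − 6 = 0, and the invariant factors of ∂_2 are all 1, so H_1 = 0.
  H_2: rank ker ∂_2 − rank ∂_3 = (10 − 6) − 4 = 0, and the invariant factors of ∂_3 are all 1, so H_2 = 0.
  H_3: rank ker ∂_3 − rank ∂_4 = (5 − 4) − 0 = 1, and there is no ∂_4, so H_3 = Z.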